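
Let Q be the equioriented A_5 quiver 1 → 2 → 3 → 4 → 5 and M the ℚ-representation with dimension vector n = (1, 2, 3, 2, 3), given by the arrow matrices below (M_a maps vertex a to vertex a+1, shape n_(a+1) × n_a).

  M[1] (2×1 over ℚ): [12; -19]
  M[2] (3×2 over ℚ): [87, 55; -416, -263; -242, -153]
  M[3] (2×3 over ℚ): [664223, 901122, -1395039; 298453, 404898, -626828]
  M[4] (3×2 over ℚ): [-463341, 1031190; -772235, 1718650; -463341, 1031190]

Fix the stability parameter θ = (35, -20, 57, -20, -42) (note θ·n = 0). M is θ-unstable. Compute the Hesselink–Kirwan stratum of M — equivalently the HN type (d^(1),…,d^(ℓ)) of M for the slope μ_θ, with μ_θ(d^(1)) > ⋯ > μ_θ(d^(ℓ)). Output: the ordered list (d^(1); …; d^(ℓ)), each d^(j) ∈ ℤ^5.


Barcode: M ≅ I[1,4], I[2,5], I[3,3], I[5,5]^2. HN layers by μ_θ (6 steps, strictly decreasing):
  μ^(1)=57; μ^(2)=37/2; μ^(3)=15/2; μ^(4)=-5/3; μ^(5)=-20; μ^(6)=-42

((0, 0, 1, 0, 0); (0, 0, 1, 1, 0); (1, 1, 0, 0, 0); (0, 0, 1, 1, 1); (0, 1, 0, 0, 0); (0, 0, 0, 0, 2))


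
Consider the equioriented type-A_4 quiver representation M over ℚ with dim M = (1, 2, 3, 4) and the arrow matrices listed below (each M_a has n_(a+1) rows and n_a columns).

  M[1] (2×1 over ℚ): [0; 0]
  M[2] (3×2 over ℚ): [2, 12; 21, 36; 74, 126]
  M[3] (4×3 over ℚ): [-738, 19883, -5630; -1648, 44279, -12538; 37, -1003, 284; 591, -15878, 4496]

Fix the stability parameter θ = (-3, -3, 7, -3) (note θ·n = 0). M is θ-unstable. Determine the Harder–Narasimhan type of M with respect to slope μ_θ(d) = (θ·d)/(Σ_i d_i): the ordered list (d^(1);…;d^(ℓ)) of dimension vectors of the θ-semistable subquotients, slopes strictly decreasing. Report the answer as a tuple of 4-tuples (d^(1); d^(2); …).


Barcode: M ≅ I[1,1], I[2,4]^2, I[3,4], I[4,4]. HN layers by μ_θ (2 steps, strictly decreasing):
  μ^(1)=2; μ^(2)=-3

((0, 0, 3, 3); (1, 2, 0, 1))


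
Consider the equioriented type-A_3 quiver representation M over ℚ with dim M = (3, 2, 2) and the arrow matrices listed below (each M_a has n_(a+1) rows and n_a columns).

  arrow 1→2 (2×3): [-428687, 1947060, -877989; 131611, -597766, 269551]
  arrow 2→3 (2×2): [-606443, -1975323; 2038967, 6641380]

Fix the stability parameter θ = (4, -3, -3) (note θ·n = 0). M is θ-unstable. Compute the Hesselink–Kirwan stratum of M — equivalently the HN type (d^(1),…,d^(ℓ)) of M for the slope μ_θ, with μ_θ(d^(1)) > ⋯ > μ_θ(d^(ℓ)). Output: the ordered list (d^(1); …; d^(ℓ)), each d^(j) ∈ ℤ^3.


Interval decomposition of M: I[1,1], I[1,3]^2.
HN type (ℓ=2): μ^(1)=4; μ^(2)=-2/3

((1, 0, 0); (2, 2, 2))


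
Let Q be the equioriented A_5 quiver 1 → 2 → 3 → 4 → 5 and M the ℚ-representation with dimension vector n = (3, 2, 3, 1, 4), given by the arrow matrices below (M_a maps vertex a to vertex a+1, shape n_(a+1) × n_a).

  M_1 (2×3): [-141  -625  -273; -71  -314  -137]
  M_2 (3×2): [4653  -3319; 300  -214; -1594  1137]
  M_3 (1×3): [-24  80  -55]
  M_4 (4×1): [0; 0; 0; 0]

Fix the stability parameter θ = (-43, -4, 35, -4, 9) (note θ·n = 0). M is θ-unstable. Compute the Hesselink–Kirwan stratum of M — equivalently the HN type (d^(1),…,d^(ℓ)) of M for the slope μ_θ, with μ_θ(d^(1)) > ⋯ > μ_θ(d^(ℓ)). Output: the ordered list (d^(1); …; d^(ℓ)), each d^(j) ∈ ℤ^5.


Interval decomposition of M: I[1,1], I[1,3], I[1,4], I[3,3], I[5,5]^4.
HN type (ℓ=5): μ^(1)=35; μ^(2)=31/2; μ^(3)=9; μ^(4)=-4; μ^(5)=-43

((0, 0, 2, 0, 0); (0, 0, 1, 1, 0); (0, 0, 0, 0, 4); (0, 2, 0, 0, 0); (3, 0, 0, 0, 0))


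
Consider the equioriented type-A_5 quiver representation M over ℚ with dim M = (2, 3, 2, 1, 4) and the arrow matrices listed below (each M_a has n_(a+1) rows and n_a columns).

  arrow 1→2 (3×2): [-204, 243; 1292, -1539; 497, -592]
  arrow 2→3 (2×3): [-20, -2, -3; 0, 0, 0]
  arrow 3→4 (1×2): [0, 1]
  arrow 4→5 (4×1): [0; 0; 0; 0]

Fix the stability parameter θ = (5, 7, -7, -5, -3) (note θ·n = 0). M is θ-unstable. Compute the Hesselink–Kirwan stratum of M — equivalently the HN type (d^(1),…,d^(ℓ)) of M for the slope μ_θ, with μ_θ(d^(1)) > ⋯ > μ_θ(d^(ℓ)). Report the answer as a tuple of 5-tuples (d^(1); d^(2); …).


Barcode: M ≅ I[1,2], I[1,3], I[2,2], I[3,4], I[5,5]^4. HN layers by μ_θ (6 steps, strictly decreasing):
  μ^(1)=7; μ^(2)=5; μ^(3)=5/3; μ^(4)=-3; μ^(5)=-5; μ^(6)=-7

((0, 2, 0, 0, 0); (1, 0, 0, 0, 0); (1, 1, 1, 0, 0); (0, 0, 0, 0, 4); (0, 0, 0, 1, 0); (0, 0, 1, 0, 0))


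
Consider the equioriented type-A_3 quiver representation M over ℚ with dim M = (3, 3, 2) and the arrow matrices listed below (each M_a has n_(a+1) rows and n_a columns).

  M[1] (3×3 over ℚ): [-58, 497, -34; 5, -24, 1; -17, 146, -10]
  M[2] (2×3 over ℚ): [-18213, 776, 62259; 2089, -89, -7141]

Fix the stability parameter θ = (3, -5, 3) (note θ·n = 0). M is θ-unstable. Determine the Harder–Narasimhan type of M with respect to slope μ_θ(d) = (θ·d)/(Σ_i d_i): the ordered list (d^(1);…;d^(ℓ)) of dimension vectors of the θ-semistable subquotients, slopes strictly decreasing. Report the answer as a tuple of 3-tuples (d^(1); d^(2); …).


Barcode: M ≅ I[1,2], I[1,3]^2. HN layers by μ_θ (2 steps, strictly decreasing):
  μ^(1)=3; μ^(2)=-1

((0, 0, 2); (3, 3, 0))


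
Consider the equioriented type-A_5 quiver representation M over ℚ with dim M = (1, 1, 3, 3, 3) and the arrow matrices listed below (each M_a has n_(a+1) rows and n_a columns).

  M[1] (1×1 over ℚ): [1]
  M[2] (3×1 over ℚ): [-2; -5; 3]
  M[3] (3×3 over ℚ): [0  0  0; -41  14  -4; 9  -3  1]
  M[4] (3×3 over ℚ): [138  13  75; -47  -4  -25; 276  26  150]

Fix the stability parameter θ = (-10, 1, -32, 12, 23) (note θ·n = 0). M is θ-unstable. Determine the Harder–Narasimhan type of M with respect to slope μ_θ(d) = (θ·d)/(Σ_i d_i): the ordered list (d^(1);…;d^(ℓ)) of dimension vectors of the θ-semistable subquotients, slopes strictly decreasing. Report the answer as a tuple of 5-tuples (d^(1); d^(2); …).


Via rank(M_{q-1}∘⋯∘M_p): M ≅ I[1,3], I[3,5]^2, I[4,4], I[5,5].
μ_θ-semistable layers: μ^(1)=23; μ^(2)=12; μ^(3)=-41/3; μ^(4)=-32

((0, 0, 0, 0, 3); (0, 0, 0, 3, 0); (1, 1, 1, 0, 0); (0, 0, 2, 0, 0))


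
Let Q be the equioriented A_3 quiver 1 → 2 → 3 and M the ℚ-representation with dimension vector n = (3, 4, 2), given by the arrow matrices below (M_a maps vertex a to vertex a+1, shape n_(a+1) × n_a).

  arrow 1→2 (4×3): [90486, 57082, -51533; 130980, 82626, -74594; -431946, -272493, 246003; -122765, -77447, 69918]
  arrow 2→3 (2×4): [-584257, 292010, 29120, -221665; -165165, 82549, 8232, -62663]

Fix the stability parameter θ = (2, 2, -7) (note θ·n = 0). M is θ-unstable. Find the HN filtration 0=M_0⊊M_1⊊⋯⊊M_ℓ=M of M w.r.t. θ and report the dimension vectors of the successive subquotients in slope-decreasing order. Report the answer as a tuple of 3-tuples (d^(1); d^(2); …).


Via rank(M_{q-1}∘⋯∘M_p): M ≅ I[1,2], I[1,3]^2, I[2,2].
μ_θ-semistable layers: μ^(1)=2; μ^(2)=-1

((1, 2, 0); (2, 2, 2))


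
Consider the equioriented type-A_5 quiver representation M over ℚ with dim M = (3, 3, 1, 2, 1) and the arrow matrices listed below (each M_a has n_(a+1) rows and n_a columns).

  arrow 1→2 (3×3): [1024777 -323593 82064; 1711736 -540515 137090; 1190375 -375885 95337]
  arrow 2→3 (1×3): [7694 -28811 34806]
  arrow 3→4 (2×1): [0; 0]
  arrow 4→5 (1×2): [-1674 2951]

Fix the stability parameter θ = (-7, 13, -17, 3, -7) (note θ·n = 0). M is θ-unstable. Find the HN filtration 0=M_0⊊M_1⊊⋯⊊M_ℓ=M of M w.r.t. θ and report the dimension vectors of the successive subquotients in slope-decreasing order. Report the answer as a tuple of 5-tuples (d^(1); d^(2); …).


Via rank(M_{q-1}∘⋯∘M_p): M ≅ I[1,2]^2, I[1,3], I[4,4], I[4,5].
μ_θ-semistable layers: μ^(1)=13; μ^(2)=3; μ^(3)=-2; μ^(4)=-7

((0, 2, 0, 0, 0); (0, 0, 0, 1, 0); (0, 1, 1, 1, 1); (3, 0, 0, 0, 0))


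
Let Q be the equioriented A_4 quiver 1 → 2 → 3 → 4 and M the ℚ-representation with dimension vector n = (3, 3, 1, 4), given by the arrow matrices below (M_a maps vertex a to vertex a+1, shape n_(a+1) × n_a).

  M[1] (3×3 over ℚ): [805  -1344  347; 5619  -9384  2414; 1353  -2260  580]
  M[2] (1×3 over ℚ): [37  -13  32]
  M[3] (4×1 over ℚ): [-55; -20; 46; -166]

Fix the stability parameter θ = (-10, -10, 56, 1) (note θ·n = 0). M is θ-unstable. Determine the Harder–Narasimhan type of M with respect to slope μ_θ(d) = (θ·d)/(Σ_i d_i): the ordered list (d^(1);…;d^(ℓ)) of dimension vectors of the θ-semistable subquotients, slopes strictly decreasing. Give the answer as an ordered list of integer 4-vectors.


Via rank(M_{q-1}∘⋯∘M_p): M ≅ I[1,2]^2, I[1,4], I[4,4]^3.
μ_θ-semistable layers: μ^(1)=57/2; μ^(2)=1; μ^(3)=-10

((0, 0, 1, 1); (0, 0, 0, 3); (3, 3, 0, 0))


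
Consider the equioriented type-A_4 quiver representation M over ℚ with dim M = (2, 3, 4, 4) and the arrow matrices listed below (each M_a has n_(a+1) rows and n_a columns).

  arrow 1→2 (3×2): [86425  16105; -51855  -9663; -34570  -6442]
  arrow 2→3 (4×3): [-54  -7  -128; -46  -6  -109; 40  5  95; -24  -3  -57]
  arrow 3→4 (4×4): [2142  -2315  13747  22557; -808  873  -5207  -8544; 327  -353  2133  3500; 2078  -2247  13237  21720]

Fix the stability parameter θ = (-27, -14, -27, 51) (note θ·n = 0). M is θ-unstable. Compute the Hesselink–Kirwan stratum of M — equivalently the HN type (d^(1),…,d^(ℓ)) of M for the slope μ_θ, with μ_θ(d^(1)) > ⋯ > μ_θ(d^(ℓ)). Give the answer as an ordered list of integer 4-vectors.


Interval decomposition of M: I[1,1], I[1,4], I[2,2], I[2,4], I[3,3], I[3,4], I[4,4].
HN type (ℓ=4): μ^(1)=51; μ^(2)=-14; μ^(3)=-41/2; μ^(4)=-27

((0, 0, 0, 4); (0, 1, 0, 0); (0, 2, 2, 0); (2, 0, 2, 0))


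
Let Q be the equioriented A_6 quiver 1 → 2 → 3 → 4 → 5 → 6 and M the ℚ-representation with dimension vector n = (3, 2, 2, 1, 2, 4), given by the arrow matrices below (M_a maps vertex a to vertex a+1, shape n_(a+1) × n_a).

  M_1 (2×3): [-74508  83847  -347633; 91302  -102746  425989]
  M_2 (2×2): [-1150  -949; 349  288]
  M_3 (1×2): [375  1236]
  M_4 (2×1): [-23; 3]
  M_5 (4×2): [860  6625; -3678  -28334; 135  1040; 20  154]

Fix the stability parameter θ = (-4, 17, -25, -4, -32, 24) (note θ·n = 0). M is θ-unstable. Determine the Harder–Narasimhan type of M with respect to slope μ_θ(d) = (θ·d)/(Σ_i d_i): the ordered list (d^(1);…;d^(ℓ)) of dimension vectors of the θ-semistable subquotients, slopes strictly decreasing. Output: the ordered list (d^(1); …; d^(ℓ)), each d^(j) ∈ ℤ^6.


Barcode: M ≅ I[1,1], I[1,3], I[1,6], I[5,6], I[6,6]^2. HN layers by μ_θ (4 steps, strictly decreasing):
  μ^(1)=24; μ^(2)=-4; μ^(3)=-48/5; μ^(4)=-32

((0, 0, 0, 0, 0, 4); (2, 1, 1, 0, 0, 0); (1, 1, 1, 1, 1, 0); (0, 0, 0, 0, 1, 0))


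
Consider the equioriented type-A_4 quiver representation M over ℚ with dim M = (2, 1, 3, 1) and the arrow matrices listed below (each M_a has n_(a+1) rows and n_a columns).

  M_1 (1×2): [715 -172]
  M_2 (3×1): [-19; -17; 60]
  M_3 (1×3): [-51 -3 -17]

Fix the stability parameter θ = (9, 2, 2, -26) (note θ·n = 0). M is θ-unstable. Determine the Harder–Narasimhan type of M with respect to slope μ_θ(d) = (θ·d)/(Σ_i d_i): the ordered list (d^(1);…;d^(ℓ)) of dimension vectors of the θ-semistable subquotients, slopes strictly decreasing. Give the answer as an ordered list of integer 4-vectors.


Via rank(M_{q-1}∘⋯∘M_p): M ≅ I[1,1], I[1,3], I[3,3], I[3,4].
μ_θ-semistable layers: μ^(1)=9; μ^(2)=13/3; μ^(3)=2; μ^(4)=-12

((1, 0, 0, 0); (1, 1, 1, 0); (0, 0, 1, 0); (0, 0, 1, 1))


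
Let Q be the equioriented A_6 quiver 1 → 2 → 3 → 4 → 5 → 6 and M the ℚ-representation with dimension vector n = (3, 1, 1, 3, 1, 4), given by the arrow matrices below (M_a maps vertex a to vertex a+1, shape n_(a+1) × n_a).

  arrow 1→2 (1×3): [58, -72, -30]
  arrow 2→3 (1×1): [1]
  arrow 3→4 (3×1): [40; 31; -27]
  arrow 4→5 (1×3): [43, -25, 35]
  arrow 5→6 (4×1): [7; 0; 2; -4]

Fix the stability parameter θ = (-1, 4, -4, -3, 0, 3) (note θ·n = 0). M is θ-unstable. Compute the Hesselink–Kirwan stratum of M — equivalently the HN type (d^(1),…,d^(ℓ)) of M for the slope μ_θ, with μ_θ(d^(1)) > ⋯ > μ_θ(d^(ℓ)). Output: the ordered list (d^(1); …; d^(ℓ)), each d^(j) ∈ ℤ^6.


Barcode: M ≅ I[1,1]^2, I[1,4], I[4,4], I[4,6], I[6,6]^3. HN layers by μ_θ (4 steps, strictly decreasing):
  μ^(1)=3; μ^(2)=0; μ^(3)=-1; μ^(4)=-3

((0, 0, 0, 0, 0, 4); (0, 0, 0, 0, 1, 0); (3, 1, 1, 1, 0, 0); (0, 0, 0, 2, 0, 0))


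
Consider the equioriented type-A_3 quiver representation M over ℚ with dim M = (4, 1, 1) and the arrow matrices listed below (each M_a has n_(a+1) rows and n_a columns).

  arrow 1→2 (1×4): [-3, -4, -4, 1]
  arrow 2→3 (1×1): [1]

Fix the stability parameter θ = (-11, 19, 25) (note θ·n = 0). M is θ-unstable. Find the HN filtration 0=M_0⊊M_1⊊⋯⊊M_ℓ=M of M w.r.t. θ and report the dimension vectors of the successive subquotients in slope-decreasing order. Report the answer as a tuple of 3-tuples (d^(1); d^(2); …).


Interval decomposition of M: I[1,1]^3, I[1,3].
HN type (ℓ=3): μ^(1)=25; μ^(2)=19; μ^(3)=-11

((0, 0, 1); (0, 1, 0); (4, 0, 0))


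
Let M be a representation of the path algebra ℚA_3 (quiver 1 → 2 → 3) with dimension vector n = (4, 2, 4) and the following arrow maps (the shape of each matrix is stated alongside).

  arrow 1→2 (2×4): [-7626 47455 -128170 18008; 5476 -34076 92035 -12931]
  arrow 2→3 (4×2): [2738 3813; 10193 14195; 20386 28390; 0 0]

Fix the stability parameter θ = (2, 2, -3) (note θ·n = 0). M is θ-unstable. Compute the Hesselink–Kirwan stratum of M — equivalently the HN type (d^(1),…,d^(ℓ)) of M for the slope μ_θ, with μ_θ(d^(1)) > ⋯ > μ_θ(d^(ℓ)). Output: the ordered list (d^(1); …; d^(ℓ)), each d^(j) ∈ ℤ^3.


Interval decomposition of M: I[1,1]^2, I[1,3]^2, I[3,3]^2.
HN type (ℓ=3): μ^(1)=2; μ^(2)=1/3; μ^(3)=-3

((2, 0, 0); (2, 2, 2); (0, 0, 2))


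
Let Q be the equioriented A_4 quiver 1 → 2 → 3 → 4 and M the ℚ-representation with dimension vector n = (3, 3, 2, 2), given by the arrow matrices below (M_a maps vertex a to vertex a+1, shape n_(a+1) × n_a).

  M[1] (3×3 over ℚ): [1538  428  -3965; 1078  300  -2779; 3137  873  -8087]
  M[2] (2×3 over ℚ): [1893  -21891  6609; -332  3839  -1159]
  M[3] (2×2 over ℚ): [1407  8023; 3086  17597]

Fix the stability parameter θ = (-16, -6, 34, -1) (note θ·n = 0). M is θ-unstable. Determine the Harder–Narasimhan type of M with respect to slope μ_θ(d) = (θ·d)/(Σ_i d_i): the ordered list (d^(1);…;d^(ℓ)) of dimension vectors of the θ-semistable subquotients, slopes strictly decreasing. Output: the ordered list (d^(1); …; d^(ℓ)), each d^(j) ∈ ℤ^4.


Interval decomposition of M: I[1,1], I[1,4]^2, I[2,2].
HN type (ℓ=3): μ^(1)=33/2; μ^(2)=-6; μ^(3)=-16

((0, 0, 2, 2); (0, 3, 0, 0); (3, 0, 0, 0))


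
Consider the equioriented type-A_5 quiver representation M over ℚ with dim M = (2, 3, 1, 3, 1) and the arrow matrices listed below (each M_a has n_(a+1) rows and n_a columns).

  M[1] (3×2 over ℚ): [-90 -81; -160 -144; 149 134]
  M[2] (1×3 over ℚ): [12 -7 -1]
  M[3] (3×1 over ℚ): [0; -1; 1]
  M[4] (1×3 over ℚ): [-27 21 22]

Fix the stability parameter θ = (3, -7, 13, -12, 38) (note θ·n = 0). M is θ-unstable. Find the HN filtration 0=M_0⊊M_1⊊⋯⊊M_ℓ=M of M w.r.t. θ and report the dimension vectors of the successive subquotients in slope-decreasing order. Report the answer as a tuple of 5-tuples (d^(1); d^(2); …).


Interval decomposition of M: I[1,2], I[1,5], I[2,2], I[4,4]^2.
HN type (ℓ=5): μ^(1)=38; μ^(2)=1/2; μ^(3)=-2; μ^(4)=-7; μ^(5)=-12

((0, 0, 0, 0, 1); (0, 0, 1, 1, 0); (2, 2, 0, 0, 0); (0, 1, 0, 0, 0); (0, 0, 0, 2, 0))


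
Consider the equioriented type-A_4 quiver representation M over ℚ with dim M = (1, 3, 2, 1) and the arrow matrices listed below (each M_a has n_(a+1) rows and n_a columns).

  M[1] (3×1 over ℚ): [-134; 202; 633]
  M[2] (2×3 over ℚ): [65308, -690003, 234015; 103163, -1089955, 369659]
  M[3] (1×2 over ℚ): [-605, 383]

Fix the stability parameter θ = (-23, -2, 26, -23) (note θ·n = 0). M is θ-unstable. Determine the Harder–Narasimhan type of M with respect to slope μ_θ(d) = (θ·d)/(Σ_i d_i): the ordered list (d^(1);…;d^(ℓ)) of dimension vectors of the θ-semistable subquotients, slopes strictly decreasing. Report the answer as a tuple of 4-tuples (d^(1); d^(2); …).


Via rank(M_{q-1}∘⋯∘M_p): M ≅ I[1,3], I[2,2], I[2,4].
μ_θ-semistable layers: μ^(1)=26; μ^(2)=3/2; μ^(3)=-2; μ^(4)=-23

((0, 0, 1, 0); (0, 0, 1, 1); (0, 3, 0, 0); (1, 0, 0, 0))


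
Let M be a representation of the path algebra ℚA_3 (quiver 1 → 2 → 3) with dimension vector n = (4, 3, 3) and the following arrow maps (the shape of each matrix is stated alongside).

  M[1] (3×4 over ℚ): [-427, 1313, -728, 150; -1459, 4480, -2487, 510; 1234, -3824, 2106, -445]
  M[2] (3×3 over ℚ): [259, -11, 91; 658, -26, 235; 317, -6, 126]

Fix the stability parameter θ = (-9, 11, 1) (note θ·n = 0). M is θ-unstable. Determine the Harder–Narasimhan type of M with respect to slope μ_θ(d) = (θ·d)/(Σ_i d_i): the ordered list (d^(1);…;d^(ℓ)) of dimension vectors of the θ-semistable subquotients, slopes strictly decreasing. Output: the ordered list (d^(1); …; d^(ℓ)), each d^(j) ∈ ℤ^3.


Via rank(M_{q-1}∘⋯∘M_p): M ≅ I[1,1], I[1,3]^3.
μ_θ-semistable layers: μ^(1)=6; μ^(2)=-9

((0, 3, 3); (4, 0, 0))


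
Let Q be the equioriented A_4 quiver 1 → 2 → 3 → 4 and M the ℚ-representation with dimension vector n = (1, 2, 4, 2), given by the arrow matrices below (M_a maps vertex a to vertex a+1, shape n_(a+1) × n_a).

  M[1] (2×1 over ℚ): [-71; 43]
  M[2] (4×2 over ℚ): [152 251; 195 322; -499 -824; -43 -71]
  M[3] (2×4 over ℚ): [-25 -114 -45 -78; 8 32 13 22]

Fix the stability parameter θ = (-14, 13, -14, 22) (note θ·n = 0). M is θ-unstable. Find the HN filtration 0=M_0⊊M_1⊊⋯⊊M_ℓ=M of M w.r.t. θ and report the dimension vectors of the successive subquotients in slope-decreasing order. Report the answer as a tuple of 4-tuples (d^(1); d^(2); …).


Barcode: M ≅ I[1,4], I[2,4], I[3,3]^2. HN layers by μ_θ (3 steps, strictly decreasing):
  μ^(1)=22; μ^(2)=-1/2; μ^(3)=-14

((0, 0, 0, 2); (0, 2, 2, 0); (1, 0, 2, 0))


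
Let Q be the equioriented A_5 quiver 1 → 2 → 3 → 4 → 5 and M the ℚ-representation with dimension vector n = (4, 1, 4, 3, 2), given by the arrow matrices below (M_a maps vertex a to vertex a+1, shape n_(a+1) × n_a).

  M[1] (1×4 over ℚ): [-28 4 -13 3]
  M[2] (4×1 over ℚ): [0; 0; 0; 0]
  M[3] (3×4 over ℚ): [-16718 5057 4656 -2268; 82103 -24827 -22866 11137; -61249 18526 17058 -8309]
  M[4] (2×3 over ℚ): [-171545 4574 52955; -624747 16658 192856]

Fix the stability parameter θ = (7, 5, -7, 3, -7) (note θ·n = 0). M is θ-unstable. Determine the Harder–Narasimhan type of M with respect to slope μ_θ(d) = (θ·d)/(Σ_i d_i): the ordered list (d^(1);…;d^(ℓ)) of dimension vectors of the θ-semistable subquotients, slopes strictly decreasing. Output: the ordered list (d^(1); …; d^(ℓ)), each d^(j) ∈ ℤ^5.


Via rank(M_{q-1}∘⋯∘M_p): M ≅ I[1,1]^3, I[1,2], I[3,3]^2, I[3,5]^2, I[4,4].
μ_θ-semistable layers: μ^(1)=7; μ^(2)=6; μ^(3)=3; μ^(4)=-2; μ^(5)=-7

((3, 0, 0, 0, 0); (1, 1, 0, 0, 0); (0, 0, 0, 1, 0); (0, 0, 0, 2, 2); (0, 0, 4, 0, 0))


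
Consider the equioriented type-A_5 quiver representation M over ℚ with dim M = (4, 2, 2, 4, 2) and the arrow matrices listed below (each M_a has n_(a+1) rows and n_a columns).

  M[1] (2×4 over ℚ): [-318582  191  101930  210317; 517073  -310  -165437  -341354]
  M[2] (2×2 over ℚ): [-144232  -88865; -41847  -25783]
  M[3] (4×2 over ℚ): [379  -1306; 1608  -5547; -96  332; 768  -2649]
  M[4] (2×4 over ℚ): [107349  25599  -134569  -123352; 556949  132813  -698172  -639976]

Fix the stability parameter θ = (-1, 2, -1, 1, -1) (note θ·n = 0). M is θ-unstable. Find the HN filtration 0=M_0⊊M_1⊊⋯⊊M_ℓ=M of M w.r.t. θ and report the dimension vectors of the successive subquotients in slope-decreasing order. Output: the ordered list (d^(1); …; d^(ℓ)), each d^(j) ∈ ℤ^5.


Via rank(M_{q-1}∘⋯∘M_p): M ≅ I[1,1]^2, I[1,5]^2, I[4,4]^2.
μ_θ-semistable layers: μ^(1)=1; μ^(2)=1/4; μ^(3)=-1

((0, 0, 0, 2, 0); (0, 2, 2, 2, 2); (4, 0, 0, 0, 0))


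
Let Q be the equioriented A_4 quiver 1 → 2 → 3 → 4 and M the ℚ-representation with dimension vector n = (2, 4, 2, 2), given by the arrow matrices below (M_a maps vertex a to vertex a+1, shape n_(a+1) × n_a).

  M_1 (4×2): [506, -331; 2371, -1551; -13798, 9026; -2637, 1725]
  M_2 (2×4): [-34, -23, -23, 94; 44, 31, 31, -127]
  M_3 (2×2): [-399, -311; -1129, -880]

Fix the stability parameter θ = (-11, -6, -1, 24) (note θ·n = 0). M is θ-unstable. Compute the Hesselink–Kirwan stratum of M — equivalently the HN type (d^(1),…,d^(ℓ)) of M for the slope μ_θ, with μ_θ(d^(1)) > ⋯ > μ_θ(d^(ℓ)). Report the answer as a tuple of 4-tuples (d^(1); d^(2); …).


Interval decomposition of M: I[1,2], I[1,4], I[2,2], I[2,4].
HN type (ℓ=4): μ^(1)=24; μ^(2)=-1; μ^(3)=-6; μ^(4)=-11

((0, 0, 0, 2); (0, 0, 2, 0); (0, 4, 0, 0); (2, 0, 0, 0))


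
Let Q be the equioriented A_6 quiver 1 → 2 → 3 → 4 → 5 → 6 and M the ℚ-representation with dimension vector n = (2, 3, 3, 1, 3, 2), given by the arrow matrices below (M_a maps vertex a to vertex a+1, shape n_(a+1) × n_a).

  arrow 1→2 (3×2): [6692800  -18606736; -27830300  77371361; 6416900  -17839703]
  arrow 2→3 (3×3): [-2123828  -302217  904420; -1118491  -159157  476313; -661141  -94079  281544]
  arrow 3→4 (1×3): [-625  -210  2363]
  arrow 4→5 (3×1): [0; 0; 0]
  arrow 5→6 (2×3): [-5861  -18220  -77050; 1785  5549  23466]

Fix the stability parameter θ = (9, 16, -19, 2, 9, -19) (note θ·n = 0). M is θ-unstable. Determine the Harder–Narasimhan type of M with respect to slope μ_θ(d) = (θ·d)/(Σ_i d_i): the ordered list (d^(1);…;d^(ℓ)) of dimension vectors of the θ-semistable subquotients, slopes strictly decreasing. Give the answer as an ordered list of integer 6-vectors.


Barcode: M ≅ I[1,1], I[1,3], I[2,3], I[2,4], I[5,5], I[5,6]^2. HN layers by μ_θ (4 steps, strictly decreasing):
  μ^(1)=9; μ^(2)=2; μ^(3)=-3/2; μ^(4)=-5

((1, 0, 0, 0, 1, 0); (1, 1, 1, 1, 0, 0); (0, 2, 2, 0, 0, 0); (0, 0, 0, 0, 2, 2))


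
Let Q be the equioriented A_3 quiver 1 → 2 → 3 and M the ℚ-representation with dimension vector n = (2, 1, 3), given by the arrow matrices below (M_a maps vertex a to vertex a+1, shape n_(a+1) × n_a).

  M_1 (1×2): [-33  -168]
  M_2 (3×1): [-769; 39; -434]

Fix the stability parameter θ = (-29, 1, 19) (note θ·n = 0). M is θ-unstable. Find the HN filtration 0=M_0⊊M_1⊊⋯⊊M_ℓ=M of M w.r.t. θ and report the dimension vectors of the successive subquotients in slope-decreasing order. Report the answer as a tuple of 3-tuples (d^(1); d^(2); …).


Barcode: M ≅ I[1,1], I[1,3], I[3,3]^2. HN layers by μ_θ (3 steps, strictly decreasing):
  μ^(1)=19; μ^(2)=1; μ^(3)=-29

((0, 0, 3); (0, 1, 0); (2, 0, 0))


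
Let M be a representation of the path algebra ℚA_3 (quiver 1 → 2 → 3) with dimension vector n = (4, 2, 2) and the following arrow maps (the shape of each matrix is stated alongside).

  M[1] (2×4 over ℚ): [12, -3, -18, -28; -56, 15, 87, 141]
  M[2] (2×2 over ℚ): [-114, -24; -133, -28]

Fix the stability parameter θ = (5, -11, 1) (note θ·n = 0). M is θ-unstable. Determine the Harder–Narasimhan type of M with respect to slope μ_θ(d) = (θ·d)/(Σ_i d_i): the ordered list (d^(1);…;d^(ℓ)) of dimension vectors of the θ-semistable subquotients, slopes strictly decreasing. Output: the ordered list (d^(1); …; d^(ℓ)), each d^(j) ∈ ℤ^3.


Barcode: M ≅ I[1,1]^2, I[1,2], I[1,3], I[3,3]. HN layers by μ_θ (3 steps, strictly decreasing):
  μ^(1)=5; μ^(2)=1; μ^(3)=-3

((2, 0, 0); (0, 0, 2); (2, 2, 0))


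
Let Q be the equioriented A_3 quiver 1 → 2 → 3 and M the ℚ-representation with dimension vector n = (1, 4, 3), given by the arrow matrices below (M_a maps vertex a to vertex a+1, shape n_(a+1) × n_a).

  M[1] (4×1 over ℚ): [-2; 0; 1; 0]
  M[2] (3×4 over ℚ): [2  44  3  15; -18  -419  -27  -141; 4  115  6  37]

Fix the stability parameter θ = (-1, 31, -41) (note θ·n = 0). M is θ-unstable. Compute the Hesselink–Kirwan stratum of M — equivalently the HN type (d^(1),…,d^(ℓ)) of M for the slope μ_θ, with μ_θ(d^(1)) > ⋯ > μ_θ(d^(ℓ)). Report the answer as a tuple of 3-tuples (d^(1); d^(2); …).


Interval decomposition of M: I[1,3], I[2,2], I[2,3]^2.
HN type (ℓ=3): μ^(1)=31; μ^(2)=-11/3; μ^(3)=-5

((0, 1, 0); (1, 1, 1); (0, 2, 2))


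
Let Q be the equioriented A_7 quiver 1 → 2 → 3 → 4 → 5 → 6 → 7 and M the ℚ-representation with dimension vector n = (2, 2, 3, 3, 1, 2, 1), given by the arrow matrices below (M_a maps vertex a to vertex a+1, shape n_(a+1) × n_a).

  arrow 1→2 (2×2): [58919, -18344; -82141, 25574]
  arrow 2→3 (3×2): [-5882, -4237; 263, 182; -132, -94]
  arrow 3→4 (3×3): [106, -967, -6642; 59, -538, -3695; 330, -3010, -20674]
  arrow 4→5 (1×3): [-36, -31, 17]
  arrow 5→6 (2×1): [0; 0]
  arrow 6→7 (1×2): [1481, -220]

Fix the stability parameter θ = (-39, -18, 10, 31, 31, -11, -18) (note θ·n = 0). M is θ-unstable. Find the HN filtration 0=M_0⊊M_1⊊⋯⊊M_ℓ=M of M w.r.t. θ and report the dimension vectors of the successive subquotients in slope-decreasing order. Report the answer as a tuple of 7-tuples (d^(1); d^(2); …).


Via rank(M_{q-1}∘⋯∘M_p): M ≅ I[1,4], I[1,5], I[3,3], I[4,4], I[6,6], I[6,7].
μ_θ-semistable layers: μ^(1)=31; μ^(2)=10; μ^(3)=-11; μ^(4)=-29/2; μ^(5)=-18; μ^(6)=-39

((0, 0, 0, 3, 1, 0, 0); (0, 0, 3, 0, 0, 0, 0); (0, 0, 0, 0, 0, 1, 0); (0, 0, 0, 0, 0, 1, 1); (0, 2, 0, 0, 0, 0, 0); (2, 0, 0, 0, 0, 0, 0))


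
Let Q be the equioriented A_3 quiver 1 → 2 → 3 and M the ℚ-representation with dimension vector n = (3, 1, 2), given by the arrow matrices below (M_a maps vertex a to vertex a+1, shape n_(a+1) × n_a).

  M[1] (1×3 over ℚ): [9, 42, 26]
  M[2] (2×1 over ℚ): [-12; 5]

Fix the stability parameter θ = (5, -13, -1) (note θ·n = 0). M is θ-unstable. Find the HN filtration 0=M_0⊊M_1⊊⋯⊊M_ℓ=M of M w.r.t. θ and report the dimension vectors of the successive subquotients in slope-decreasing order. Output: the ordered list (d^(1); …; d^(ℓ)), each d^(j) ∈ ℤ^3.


Interval decomposition of M: I[1,1]^2, I[1,3], I[3,3].
HN type (ℓ=3): μ^(1)=5; μ^(2)=-1; μ^(3)=-4

((2, 0, 0); (0, 0, 2); (1, 1, 0))


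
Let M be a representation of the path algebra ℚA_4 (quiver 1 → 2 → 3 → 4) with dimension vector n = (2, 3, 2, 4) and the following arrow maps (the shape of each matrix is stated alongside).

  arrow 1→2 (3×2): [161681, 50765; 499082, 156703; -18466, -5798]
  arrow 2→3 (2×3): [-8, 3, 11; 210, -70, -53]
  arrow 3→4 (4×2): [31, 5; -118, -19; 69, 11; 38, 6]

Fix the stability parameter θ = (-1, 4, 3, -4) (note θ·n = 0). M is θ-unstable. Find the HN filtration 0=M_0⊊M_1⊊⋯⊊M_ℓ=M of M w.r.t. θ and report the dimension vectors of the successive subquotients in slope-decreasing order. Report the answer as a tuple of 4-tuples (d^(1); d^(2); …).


Via rank(M_{q-1}∘⋯∘M_p): M ≅ I[1,2], I[1,4], I[2,4], I[4,4]^2.
μ_θ-semistable layers: μ^(1)=4; μ^(2)=1; μ^(3)=-1; μ^(4)=-4

((0, 1, 0, 0); (0, 2, 2, 2); (2, 0, 0, 0); (0, 0, 0, 2))


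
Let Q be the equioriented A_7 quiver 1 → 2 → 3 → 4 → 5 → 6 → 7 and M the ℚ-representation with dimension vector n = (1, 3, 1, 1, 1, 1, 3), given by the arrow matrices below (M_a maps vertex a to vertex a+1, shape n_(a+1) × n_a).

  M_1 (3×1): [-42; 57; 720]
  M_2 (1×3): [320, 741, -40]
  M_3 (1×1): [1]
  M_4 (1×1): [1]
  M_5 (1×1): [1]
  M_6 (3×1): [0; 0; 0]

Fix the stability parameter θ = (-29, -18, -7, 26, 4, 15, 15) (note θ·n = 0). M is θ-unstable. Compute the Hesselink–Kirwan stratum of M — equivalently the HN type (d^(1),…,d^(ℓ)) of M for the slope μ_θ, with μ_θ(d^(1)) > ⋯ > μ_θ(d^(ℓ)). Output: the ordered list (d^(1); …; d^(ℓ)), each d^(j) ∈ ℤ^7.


Via rank(M_{q-1}∘⋯∘M_p): M ≅ I[1,6], I[2,2]^2, I[7,7]^3.
μ_θ-semistable layers: μ^(1)=15; μ^(2)=-7; μ^(3)=-18; μ^(4)=-29

((0, 0, 0, 1, 1, 1, 3); (0, 0, 1, 0, 0, 0, 0); (0, 3, 0, 0, 0, 0, 0); (1, 0, 0, 0, 0, 0, 0))


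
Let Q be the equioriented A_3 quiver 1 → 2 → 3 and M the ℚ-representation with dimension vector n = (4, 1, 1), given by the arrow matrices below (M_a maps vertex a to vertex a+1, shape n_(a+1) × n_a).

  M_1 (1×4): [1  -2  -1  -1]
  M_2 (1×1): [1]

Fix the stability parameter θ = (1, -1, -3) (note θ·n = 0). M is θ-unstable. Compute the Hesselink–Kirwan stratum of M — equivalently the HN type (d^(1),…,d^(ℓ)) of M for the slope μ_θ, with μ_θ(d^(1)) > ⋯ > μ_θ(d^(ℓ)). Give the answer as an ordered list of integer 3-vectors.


Barcode: M ≅ I[1,1]^3, I[1,3]. HN layers by μ_θ (2 steps, strictly decreasing):
  μ^(1)=1; μ^(2)=-1

((3, 0, 0); (1, 1, 1))


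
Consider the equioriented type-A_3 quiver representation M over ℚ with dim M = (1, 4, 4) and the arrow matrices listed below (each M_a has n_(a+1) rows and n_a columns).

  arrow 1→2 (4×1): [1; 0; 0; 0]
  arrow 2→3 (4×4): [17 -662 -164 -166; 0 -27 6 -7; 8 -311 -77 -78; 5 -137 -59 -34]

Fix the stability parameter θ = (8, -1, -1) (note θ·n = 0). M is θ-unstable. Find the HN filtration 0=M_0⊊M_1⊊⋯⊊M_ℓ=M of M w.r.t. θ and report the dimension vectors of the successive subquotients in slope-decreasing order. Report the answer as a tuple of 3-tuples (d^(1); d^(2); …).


Barcode: M ≅ I[1,3], I[2,2], I[2,3]^2, I[3,3]. HN layers by μ_θ (2 steps, strictly decreasing):
  μ^(1)=2; μ^(2)=-1

((1, 1, 1); (0, 3, 3))


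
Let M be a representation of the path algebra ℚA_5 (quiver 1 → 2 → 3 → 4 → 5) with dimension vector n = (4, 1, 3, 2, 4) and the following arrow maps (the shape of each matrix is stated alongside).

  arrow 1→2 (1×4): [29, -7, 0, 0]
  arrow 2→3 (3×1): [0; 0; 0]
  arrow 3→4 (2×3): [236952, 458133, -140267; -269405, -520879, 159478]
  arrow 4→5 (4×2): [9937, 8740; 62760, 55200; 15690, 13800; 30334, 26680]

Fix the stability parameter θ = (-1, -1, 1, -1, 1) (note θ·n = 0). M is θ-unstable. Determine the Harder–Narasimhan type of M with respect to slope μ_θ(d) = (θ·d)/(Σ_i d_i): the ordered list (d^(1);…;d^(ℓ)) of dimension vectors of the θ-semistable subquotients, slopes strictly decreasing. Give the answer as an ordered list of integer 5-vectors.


Via rank(M_{q-1}∘⋯∘M_p): M ≅ I[1,1]^3, I[1,2], I[3,3], I[3,4], I[3,5], I[5,5]^3.
μ_θ-semistable layers: μ^(1)=1; μ^(2)=0; μ^(3)=-1

((0, 0, 1, 0, 4); (0, 0, 2, 2, 0); (4, 1, 0, 0, 0))


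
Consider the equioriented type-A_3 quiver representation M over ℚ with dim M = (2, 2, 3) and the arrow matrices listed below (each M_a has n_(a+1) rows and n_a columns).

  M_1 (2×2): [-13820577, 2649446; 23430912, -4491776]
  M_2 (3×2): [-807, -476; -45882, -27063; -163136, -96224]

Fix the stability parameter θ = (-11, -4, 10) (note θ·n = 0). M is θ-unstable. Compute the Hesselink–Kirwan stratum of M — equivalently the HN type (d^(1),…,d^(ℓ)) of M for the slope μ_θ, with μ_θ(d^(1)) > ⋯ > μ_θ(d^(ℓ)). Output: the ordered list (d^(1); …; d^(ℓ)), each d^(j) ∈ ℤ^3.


Interval decomposition of M: I[1,1], I[1,3], I[2,3], I[3,3].
HN type (ℓ=3): μ^(1)=10; μ^(2)=-4; μ^(3)=-11

((0, 0, 3); (0, 2, 0); (2, 0, 0))


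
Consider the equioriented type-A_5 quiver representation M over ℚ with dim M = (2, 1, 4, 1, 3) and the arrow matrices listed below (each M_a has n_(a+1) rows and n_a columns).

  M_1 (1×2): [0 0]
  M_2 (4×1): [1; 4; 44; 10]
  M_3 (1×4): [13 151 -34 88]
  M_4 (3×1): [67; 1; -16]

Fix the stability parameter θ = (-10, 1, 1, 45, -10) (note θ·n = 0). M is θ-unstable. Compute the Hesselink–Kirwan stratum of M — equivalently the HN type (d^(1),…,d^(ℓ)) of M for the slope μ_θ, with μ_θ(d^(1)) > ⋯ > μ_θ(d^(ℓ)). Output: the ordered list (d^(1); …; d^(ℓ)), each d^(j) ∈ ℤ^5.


Via rank(M_{q-1}∘⋯∘M_p): M ≅ I[1,1]^2, I[2,5], I[3,3]^3, I[5,5]^2.
μ_θ-semistable layers: μ^(1)=35/2; μ^(2)=1; μ^(3)=-10

((0, 0, 0, 1, 1); (0, 1, 4, 0, 0); (2, 0, 0, 0, 2))


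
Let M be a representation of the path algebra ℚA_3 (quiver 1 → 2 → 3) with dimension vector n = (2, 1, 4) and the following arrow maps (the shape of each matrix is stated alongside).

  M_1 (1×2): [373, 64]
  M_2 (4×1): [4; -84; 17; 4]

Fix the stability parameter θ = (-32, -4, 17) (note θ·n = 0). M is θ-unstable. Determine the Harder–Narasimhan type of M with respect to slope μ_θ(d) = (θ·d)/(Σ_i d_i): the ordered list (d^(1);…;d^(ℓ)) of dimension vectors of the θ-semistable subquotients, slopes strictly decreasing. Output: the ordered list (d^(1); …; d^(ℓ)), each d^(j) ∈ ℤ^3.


Via rank(M_{q-1}∘⋯∘M_p): M ≅ I[1,1], I[1,3], I[3,3]^3.
μ_θ-semistable layers: μ^(1)=17; μ^(2)=-4; μ^(3)=-32

((0, 0, 4); (0, 1, 0); (2, 0, 0))


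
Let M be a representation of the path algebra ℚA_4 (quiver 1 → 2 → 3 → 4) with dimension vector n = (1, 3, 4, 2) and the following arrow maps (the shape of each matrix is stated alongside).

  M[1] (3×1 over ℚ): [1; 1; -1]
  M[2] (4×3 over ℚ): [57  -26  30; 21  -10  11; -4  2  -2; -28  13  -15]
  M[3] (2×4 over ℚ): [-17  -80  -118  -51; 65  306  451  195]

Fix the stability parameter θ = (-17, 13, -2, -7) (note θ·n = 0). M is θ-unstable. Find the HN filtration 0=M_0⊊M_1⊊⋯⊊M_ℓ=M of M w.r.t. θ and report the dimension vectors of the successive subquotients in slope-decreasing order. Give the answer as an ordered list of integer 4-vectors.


Barcode: M ≅ I[1,4], I[2,3], I[2,4], I[3,3]. HN layers by μ_θ (4 steps, strictly decreasing):
  μ^(1)=11/2; μ^(2)=4/3; μ^(3)=-2; μ^(4)=-17

((0, 1, 1, 0); (0, 2, 2, 2); (0, 0, 1, 0); (1, 0, 0, 0))


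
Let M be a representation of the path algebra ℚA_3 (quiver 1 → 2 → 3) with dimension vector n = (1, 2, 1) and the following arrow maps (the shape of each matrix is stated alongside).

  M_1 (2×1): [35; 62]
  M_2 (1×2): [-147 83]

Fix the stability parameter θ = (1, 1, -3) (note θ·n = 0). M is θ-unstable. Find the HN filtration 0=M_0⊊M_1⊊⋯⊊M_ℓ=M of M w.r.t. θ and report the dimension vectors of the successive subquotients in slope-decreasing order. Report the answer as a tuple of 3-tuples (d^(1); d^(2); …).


Interval decomposition of M: I[1,3], I[2,2].
HN type (ℓ=2): μ^(1)=1; μ^(2)=-1/3

((0, 1, 0); (1, 1, 1))


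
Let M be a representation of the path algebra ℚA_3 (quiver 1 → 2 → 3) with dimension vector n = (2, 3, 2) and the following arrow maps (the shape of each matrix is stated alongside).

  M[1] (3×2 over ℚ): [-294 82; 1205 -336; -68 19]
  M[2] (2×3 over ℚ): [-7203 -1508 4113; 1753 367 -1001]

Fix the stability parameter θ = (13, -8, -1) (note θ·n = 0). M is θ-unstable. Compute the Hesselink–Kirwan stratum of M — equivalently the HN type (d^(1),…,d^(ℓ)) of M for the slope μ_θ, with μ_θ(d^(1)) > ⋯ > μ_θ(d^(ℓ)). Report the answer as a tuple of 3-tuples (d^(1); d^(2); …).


Interval decomposition of M: I[1,3]^2, I[2,2].
HN type (ℓ=2): μ^(1)=4/3; μ^(2)=-8

((2, 2, 2); (0, 1, 0))


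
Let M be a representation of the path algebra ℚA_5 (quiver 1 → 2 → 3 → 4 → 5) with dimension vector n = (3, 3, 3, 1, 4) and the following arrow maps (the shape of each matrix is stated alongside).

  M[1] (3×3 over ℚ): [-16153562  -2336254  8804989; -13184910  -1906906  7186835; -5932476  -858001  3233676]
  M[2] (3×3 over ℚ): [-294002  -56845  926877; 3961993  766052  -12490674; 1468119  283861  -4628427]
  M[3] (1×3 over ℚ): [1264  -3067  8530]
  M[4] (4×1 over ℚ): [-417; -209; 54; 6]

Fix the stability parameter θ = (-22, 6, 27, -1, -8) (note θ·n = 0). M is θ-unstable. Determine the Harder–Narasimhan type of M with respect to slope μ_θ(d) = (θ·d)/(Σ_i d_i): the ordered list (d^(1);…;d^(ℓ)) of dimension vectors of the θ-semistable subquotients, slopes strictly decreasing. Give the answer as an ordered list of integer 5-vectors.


Barcode: M ≅ I[1,2], I[1,3], I[1,5], I[3,3], I[5,5]^3. HN layers by μ_θ (4 steps, strictly decreasing):
  μ^(1)=27; μ^(2)=6; μ^(3)=-8; μ^(4)=-22

((0, 0, 2, 0, 0); (0, 3, 1, 1, 1); (0, 0, 0, 0, 3); (3, 0, 0, 0, 0))


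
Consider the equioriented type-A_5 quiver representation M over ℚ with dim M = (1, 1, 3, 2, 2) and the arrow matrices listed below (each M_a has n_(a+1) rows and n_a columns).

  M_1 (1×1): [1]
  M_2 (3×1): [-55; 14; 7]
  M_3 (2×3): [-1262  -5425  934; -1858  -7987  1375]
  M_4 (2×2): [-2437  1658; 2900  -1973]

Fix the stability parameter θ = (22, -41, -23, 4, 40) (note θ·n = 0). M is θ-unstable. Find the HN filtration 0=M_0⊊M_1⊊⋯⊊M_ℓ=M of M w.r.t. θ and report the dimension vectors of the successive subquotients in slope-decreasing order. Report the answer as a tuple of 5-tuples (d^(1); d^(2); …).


Via rank(M_{q-1}∘⋯∘M_p): M ≅ I[1,5], I[3,3], I[3,5].
μ_θ-semistable layers: μ^(1)=40; μ^(2)=4; μ^(3)=-14; μ^(4)=-23

((0, 0, 0, 0, 2); (0, 0, 0, 2, 0); (1, 1, 1, 0, 0); (0, 0, 2, 0, 0))


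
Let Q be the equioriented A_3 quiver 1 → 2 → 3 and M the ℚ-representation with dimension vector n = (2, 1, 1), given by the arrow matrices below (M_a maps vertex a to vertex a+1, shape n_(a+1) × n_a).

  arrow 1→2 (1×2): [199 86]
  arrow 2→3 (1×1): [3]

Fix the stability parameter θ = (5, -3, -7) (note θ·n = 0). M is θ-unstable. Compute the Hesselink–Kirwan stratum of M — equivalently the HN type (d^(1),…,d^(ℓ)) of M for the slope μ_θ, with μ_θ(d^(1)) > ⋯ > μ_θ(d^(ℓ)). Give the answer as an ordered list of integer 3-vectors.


Via rank(M_{q-1}∘⋯∘M_p): M ≅ I[1,1], I[1,3].
μ_θ-semistable layers: μ^(1)=5; μ^(2)=-5/3

((1, 0, 0); (1, 1, 1))


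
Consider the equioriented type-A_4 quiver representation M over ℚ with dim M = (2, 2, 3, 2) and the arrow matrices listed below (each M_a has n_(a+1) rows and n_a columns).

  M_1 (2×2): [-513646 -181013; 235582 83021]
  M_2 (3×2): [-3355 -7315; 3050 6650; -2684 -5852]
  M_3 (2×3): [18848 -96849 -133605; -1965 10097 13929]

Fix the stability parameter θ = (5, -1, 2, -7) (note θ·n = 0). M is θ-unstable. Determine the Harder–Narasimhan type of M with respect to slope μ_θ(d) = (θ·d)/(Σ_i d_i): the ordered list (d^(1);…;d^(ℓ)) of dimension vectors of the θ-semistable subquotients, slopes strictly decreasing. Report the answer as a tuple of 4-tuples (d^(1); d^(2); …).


Interval decomposition of M: I[1,1], I[1,2], I[2,4], I[3,3], I[3,4].
HN type (ℓ=4): μ^(1)=5; μ^(2)=2; μ^(3)=-2; μ^(4)=-5/2

((1, 0, 0, 0); (1, 1, 1, 0); (0, 1, 1, 1); (0, 0, 1, 1))


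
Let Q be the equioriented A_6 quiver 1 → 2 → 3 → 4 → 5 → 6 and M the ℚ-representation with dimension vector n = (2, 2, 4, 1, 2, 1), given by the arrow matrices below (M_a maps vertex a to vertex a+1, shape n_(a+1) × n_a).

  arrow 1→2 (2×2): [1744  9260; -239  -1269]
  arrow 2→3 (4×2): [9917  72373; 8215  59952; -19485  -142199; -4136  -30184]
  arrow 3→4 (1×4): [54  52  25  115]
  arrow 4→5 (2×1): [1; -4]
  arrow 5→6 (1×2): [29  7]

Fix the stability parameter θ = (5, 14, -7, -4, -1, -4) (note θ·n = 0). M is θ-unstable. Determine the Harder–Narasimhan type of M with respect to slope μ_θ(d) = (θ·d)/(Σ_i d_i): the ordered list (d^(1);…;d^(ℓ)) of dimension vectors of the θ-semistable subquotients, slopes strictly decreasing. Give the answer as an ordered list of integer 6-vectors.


Barcode: M ≅ I[1,3], I[1,6], I[3,3]^2, I[5,5]. HN layers by μ_θ (4 steps, strictly decreasing):
  μ^(1)=4; μ^(2)=1/2; μ^(3)=-1; μ^(4)=-7

((1, 1, 1, 0, 0, 0); (1, 1, 1, 1, 1, 1); (0, 0, 0, 0, 1, 0); (0, 0, 2, 0, 0, 0))
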